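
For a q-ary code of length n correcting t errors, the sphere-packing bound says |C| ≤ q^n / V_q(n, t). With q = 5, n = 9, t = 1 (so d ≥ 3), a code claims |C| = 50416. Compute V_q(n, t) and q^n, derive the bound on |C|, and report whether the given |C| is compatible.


V_q(n, t) = 37, q^n = 1953125, Hamming bound = 52787, |C| = 50416 ≤ bound (satisfied).

Step 1: Compute V_q(n, t) = Σ_{j=0}^1 C(n, j) (q−1)^j.
  j = 0: C(9,0)·(4)^0 = 1·1 = 1.
  j = 1: C(9,1)·(4)^1 = 9·4 = 36.
  V_q(n, t) = 1 + 36 = 37.
Step 2: q^n = 5^9 = 1953125.
Step 3: Hamming bound ⌊q^n / V_q(n,t)⌋ = ⌊1953125/37⌋ = 52787.
Step 4: Compare |C| = 50416 to 52787: satisfied.
The claimed |C| lies below the Hamming bound.


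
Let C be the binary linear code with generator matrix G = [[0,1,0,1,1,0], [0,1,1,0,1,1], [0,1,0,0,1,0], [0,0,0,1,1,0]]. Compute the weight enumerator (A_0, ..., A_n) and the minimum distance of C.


Weight distribution: A_0 = 1, A_1 = 3, A_2 = 4, A_3 = 4, A_4 = 3, A_5 = 1. Minimum distance d = 1.

Enumerate all 2^4 = 16 messages m ∈ F_2^4.
For each, compute codeword c = mG in F_2^6, then tally its weight.
  m = 0000 → c = 000000, weight = 0.
  m = 1000 → c = 010110, weight = 3.
  m = 0100 → c = 011011, weight = 4.
  m = 1100 → c = 001101, weight = 3.
  m = 0010 → c = 010010, weight = 2.
  m = 1010 → c = 000100, weight = 1.
  m = 0110 → c = 001001, weight = 2.
  m = 1110 → c = 011111, weight = 5.
  m = 0001 → c = 000110, weight = 2.
  m = 1001 → c = 010000, weight = 1.
  m = 0101 → c = 011101, weight = 4.
  m = 1101 → c = 001011, weight = 3.
  m = 0011 → c = 010100, weight = 2.
  m = 1011 → c = 000010, weight = 1.
  m = 0111 → c = 001111, weight = 4.
  m = 1111 → c = 011001, weight = 3.
Tally weights:
  weight 0: 1 codewords.
  weight 1: 3 codewords.
  weight 2: 4 codewords.
  weight 3: 4 codewords.
  weight 4: 3 codewords.
  weight 5: 1 codewords.
Minimum distance d = smallest w > 0 with A_w > 0 = 1.
Sanity: Σ A_w = 16 = 2^4 = 16 ✓.


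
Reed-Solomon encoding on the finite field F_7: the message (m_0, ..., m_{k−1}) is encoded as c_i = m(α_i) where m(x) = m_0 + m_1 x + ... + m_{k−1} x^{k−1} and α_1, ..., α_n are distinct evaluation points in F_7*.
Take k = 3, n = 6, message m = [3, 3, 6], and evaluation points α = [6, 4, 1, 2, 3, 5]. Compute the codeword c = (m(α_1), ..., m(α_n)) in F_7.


c = [6, 6, 5, 5, 3, 0]

Message polynomial: m(x) = 3 + 3·x + 6·x^2 (mod 7).
For each evaluation point α_i, compute m(α_i) mod 7:
  α_1 = 6: Horner steps 6 → 4 → 6, so m(6) = 6.
  α_2 = 4: Horner steps 6 → 6 → 6, so m(4) = 6.
  α_3 = 1: Horner steps 6 → 2 → 5, so m(1) = 5.
  α_4 = 2: Horner steps 6 → 1 → 5, so m(2) = 5.
  α_5 = 3: Horner steps 6 → 0 → 3, so m(3) = 3.
  α_6 = 5: Horner steps 6 → 5 → 0, so m(5) = 0.
Codeword c = [6, 6, 5, 5, 3, 0] ∈ F_7^6.


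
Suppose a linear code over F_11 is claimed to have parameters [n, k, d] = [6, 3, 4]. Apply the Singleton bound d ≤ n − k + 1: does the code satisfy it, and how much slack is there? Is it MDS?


Singleton RHS = n − k + 1 = 4, slack = 0, bound satisfied, MDS.

Singleton bound: d ≤ n − k + 1.
Here n = 6, k = 3, so n − k + 1 = 4.
Given d = 4, check d ≤ 4: YES.
Slack = (n − k + 1) − d = 0.
The code is MDS (slack = 0).
Description: the claimed parameters are [6, 3, 4]_11; such a code would be MDS (meets Singleton bound).


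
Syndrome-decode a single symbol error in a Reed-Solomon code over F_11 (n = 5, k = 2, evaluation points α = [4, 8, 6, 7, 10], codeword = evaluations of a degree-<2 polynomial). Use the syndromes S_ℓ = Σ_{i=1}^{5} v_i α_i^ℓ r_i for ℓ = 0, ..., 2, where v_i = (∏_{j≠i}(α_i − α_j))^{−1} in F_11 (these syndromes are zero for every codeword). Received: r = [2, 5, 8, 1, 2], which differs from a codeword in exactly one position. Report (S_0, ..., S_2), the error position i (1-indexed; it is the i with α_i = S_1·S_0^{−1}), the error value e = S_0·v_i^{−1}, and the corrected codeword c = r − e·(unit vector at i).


S = (2, 8, 10), error at position 1, error magnitude e = 2, c = [0, 5, 8, 1, 2].

Step 1: column multipliers v_i = (∏_{j≠i}(α_i − α_j))^{−1} mod 11.
  i = 1 (α = 4): (4−8)(4−6)(4−7)(4−10) = (−4)·(−2)·(−3)·(−6) = 144 ≡ 1, so v_1 = 1^{−1} = 1 (mod 11).
  i = 2 (α = 8): (8−4)(8−6)(8−7)(8−10) = 4·2·1·(−2) = −16 ≡ 6, so v_2 = 6^{−1} = 2 (mod 11).
  i = 3 (α = 6): (6−4)(6−8)(6−7)(6−10) = 2·(−2)·(−1)·(−4) = −16 ≡ 6, so v_3 = 6^{−1} = 2 (mod 11).
  i = 4 (α = 7): (7−4)(7−8)(7−6)(7−10) = 3·(−1)·1·(−3) = 9 ≡ 9, so v_4 = 9^{−1} = 5 (mod 11).
  i = 5 (α = 10): (10−4)(10−8)(10−6)(10−7) = 6·2·4·3 = 144 ≡ 1, so v_5 = 1^{−1} = 1 (mod 11).
  v = [1, 2, 2, 5, 1].
Step 2: syndromes of r = [2, 5, 8, 1, 2] (all sums mod 11).
  S_0 = Σ v_i r_i = 1·2 + 2·5 + 2·8 + 5·1 + 1·2 = 35 ≡ 2.
  S_1 = Σ v_i α_i r_i = 1·4·2 + 2·8·5 + 2·6·8 + 5·7·1 + 1·10·2 = 239 ≡ 8.
  α_i^2 mod 11 = [5, 9, 3, 5, 1].
  S_2 = Σ v_i α_i^2 r_i = 1·5·2 + 2·9·5 + 2·3·8 + 5·5·1 + 1·1·2 = 175 ≡ 10.
  S = (2, 8, 10) ≠ 0, so r is not a codeword (an error is present).
Step 3: locate the error. For a single error e at position i, S_ℓ = v_i·e·α_i^ℓ, so α_err = S_1/S_0.
  S_0^{−1} = 2^{−1} = 6 (mod 11), so α_err = 8·6 = 48 ≡ 4 = α_1. Error position i = 1.
  Consistency check: S_2/S_1 = 10·7 = 70 ≡ 4 = α_err ✓ (single-error assumption holds).
Step 4: error magnitude e = S_0/v_1 = S_0·∏_{j≠1}(α_1 − α_j) = 2·1 = 2 ≡ 2 (mod 11).
Step 5: correct position 1: c_1 = r_1 − e = 2 − 2 ≡ 0 (mod 11). Hence c = [0, 5, 8, 1, 2].
  Check: interpolating c through the α_i gives m(x) = 6 + 4·x (degree < 2) with m(α_i) = c_i for every i, so c is indeed a codeword.


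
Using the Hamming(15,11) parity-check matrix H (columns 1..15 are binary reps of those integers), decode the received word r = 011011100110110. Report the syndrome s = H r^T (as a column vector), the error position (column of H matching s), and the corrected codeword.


s = (0, 1, 1, 1)^T, error position = 7, corrected codeword c = 011011000110110

Compute s = H r^T mod 2 one row at a time:
  s_1 = 0 + 0 + 1 + 1 + 0 + 1 + 1 + 0 = 4 ≡ 0 (mod 2).
  s_2 = 0 + 1 + 1 + 1 + 0 + 1 + 1 + 0 = 5 ≡ 1 (mod 2).
  s_3 = 1 + 1 + 1 + 1 + 1 + 1 + 1 + 0 = 7 ≡ 1 (mod 2).
  s_4 = 0 + 1 + 1 + 1 + 0 + 1 + 1 + 0 = 5 ≡ 1 (mod 2).
s = (0, 1, 1, 1)^T — this equals column 7 of H (binary 0111), so error is at position 7.
Correct: flip bit 7 of r = 011011100110110 to get c = 011011000110110.


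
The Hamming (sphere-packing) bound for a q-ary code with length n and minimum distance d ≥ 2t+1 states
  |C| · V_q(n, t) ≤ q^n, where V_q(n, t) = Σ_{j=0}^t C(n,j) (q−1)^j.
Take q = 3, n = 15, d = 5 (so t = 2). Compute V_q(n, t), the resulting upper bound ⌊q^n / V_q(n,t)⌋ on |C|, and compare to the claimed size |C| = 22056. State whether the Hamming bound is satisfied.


V_q(n, t) = 451, q^n = 14348907, Hamming bound = 31815, |C| = 22056 ≤ bound (satisfied).

Step 1: Compute V_q(n, t) = Σ_{j=0}^2 C(n, j) (q−1)^j.
  j = 0: C(15,0)·(2)^0 = 1·1 = 1.
  j = 1: C(15,1)·(2)^1 = 15·2 = 30.
  j = 2: C(15,2)·(2)^2 = 105·4 = 420.
  V_q(n, t) = 1 + 30 + 420 = 451.
Step 2: q^n = 3^15 = 14348907.
Step 3: Hamming bound ⌊q^n / V_q(n,t)⌋ = ⌊14348907/451⌋ = 31815.
Step 4: Compare |C| = 22056 to 31815: satisfied.
The claimed |C| lies below the Hamming bound.


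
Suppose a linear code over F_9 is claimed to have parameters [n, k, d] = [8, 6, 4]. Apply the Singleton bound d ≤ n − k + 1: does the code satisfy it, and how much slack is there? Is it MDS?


Singleton RHS = n − k + 1 = 3, slack = -1, bound violated (no such code; not MDS).

Singleton bound: d ≤ n − k + 1.
Here n = 8, k = 6, so n − k + 1 = 3.
Given d = 4, check d ≤ 3: NO.
Slack = (n − k + 1) − d = -1.
The slack is negative: d = 4 exceeds n − k + 1 = 3 by 1, so the Singleton bound is violated and no linear [8, 6, 4]_9 code can exist. In particular it is not MDS (MDS requires d = n − k + 1 exactly).
Description: the claimed parameters are [8, 6, 4]_9; such a code would be impossible (violates the Singleton bound).


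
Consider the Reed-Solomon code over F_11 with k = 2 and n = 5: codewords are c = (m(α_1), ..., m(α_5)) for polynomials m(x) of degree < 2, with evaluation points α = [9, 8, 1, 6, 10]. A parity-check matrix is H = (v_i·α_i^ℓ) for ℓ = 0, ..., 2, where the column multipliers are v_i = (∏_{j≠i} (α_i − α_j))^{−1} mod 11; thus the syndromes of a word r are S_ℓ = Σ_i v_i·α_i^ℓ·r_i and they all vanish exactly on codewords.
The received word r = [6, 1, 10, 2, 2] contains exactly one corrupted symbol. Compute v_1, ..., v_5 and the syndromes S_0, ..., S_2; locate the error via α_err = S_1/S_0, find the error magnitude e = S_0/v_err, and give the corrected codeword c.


S = (4, 7, 4), error at position 5, error magnitude e = 2, c = [6, 1, 10, 2, 0].

Step 1: column multipliers v_i = (∏_{j≠i}(α_i − α_j))^{−1} mod 11.
  i = 1 (α = 9): (9−8)(9−1)(9−6)(9−10) = 1·8·3·(−1) = −24 ≡ 9, so v_1 = 9^{−1} = 5 (mod 11).
  i = 2 (α = 8): (8−9)(8−1)(8−6)(8−10) = (−1)·7·2·(−2) = 28 ≡ 6, so v_2 = 6^{−1} = 2 (mod 11).
  i = 3 (α = 1): (1−9)(1−8)(1−6)(1−10) = (−8)·(−7)·(−5)·(−9) = 2520 ≡ 1, so v_3 = 1^{−1} = 1 (mod 11).
  i = 4 (α = 6): (6−9)(6−8)(6−1)(6−10) = (−3)·(−2)·5·(−4) = −120 ≡ 1, so v_4 = 1^{−1} = 1 (mod 11).
  i = 5 (α = 10): (10−9)(10−8)(10−1)(10−6) = 1·2·9·4 = 72 ≡ 6, so v_5 = 6^{−1} = 2 (mod 11).
  v = [5, 2, 1, 1, 2].
Step 2: syndromes of r = [6, 1, 10, 2, 2] (all sums mod 11).
  S_0 = Σ v_i r_i = 5·6 + 2·1 + 1·10 + 1·2 + 2·2 = 48 ≡ 4.
  S_1 = Σ v_i α_i r_i = 5·9·6 + 2·8·1 + 1·1·10 + 1·6·2 + 2·10·2 = 348 ≡ 7.
  α_i^2 mod 11 = [4, 9, 1, 3, 1].
  S_2 = Σ v_i α_i^2 r_i = 5·4·6 + 2·9·1 + 1·1·10 + 1·3·2 + 2·1·2 = 158 ≡ 4.
  S = (4, 7, 4) ≠ 0, so r is not a codeword (an error is present).
Step 3: locate the error. For a single error e at position i, S_ℓ = v_i·e·α_i^ℓ, so α_err = S_1/S_0.
  S_0^{−1} = 4^{−1} = 3 (mod 11), so α_err = 7·3 = 21 ≡ 10 = α_5. Error position i = 5.
  Consistency check: S_2/S_1 = 4·8 = 32 ≡ 10 = α_err ✓ (single-error assumption holds).
Step 4: error magnitude e = S_0/v_5 = S_0·∏_{j≠5}(α_5 − α_j) = 4·6 = 24 ≡ 2 (mod 11).
Step 5: correct position 5: c_5 = r_5 − e = 2 − 2 ≡ 0 (mod 11). Hence c = [6, 1, 10, 2, 0].
  Check: interpolating c through the α_i gives m(x) = 5 + 5·x (degree < 2) with m(α_i) = c_i for every i, so c is indeed a codeword.


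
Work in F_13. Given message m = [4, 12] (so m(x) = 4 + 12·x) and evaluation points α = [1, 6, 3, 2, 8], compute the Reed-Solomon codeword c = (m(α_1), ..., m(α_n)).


c = [3, 11, 1, 2, 9]

Message polynomial: m(x) = 4 + 12·x (mod 13).
For each evaluation point α_i, compute m(α_i) mod 13:
  α_1 = 1: Horner steps 12 → 3, so m(1) = 3.
  α_2 = 6: Horner steps 12 → 11, so m(6) = 11.
  α_3 = 3: Horner steps 12 → 1, so m(3) = 1.
  α_4 = 2: Horner steps 12 → 2, so m(2) = 2.
  α_5 = 8: Horner steps 12 → 9, so m(8) = 9.
Codeword c = [3, 11, 1, 2, 9] ∈ F_13^5.


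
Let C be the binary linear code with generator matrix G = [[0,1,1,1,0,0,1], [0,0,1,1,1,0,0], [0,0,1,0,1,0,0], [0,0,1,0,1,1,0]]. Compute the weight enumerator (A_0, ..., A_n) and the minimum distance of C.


Weight distribution: A_0 = 1, A_1 = 2, A_2 = 2, A_3 = 4, A_4 = 5, A_5 = 2. Minimum distance d = 1.

Enumerate all 2^4 = 16 messages m ∈ F_2^4.
For each, compute codeword c = mG in F_2^7, then tally its weight.
  m = 0000 → c = 0000000, weight = 0.
  m = 1000 → c = 0111001, weight = 4.
  m = 0100 → c = 0011100, weight = 3.
  m = 1100 → c = 0100101, weight = 3.
  m = 0010 → c = 0010100, weight = 2.
  m = 1010 → c = 0101101, weight = 4.
  m = 0110 → c = 0001000, weight = 1.
  m = 1110 → c = 0110001, weight = 3.
  m = 0001 → c = 0010110, weight = 3.
  m = 1001 → c = 0101111, weight = 5.
  m = 0101 → c = 0001010, weight = 2.
  m = 1101 → c = 0110011, weight = 4.
  m = 0011 → c = 0000010, weight = 1.
  m = 1011 → c = 0111011, weight = 5.
  m = 0111 → c = 0011110, weight = 4.
  m = 1111 → c = 0100111, weight = 4.
Tally weights:
  weight 0: 1 codewords.
  weight 1: 2 codewords.
  weight 2: 2 codewords.
  weight 3: 4 codewords.
  weight 4: 5 codewords.
  weight 5: 2 codewords.
Minimum distance d = smallest w > 0 with A_w > 0 = 1.
Sanity: Σ A_w = 16 = 2^4 = 16 ✓.


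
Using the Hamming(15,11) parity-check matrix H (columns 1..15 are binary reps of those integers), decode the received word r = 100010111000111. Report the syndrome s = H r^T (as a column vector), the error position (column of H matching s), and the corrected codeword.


s = (1, 1, 1, 0)^T, error position = 14, corrected codeword c = 100010111000101

Compute s = H r^T mod 2 one row at a time:
  s_1 = 1 + 1 + 0 + 0 + 0 + 1 + 1 + 1 = 5 ≡ 1 (mod 2).
  s_2 = 0 + 1 + 0 + 1 + 0 + 1 + 1 + 1 = 5 ≡ 1 (mod 2).
  s_3 = 0 + 0 + 0 + 1 + 0 + 0 + 1 + 1 = 3 ≡ 1 (mod 2).
  s_4 = 1 + 0 + 1 + 1 + 1 + 0 + 1 + 1 = 6 ≡ 0 (mod 2).
s = (1, 1, 1, 0)^T — this equals column 14 of H (binary 1110), so error is at position 14.
Correct: flip bit 14 of r = 100010111000111 to get c = 100010111000101.


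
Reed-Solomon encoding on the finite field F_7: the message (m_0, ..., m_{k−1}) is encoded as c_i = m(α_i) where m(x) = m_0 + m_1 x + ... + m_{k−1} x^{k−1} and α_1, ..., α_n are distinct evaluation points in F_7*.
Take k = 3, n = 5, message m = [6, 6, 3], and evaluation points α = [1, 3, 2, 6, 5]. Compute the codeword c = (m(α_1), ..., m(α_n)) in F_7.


c = [1, 2, 2, 3, 6]

Message polynomial: m(x) = 6 + 6·x + 3·x^2 (mod 7).
For each evaluation point α_i, compute m(α_i) mod 7:
  α_1 = 1: Horner steps 3 → 2 → 1, so m(1) = 1.
  α_2 = 3: Horner steps 3 → 1 → 2, so m(3) = 2.
  α_3 = 2: Horner steps 3 → 5 → 2, so m(2) = 2.
  α_4 = 6: Horner steps 3 → 3 → 3, so m(6) = 3.
  α_5 = 5: Horner steps 3 → 0 → 6, so m(5) = 6.
Codeword c = [1, 2, 2, 3, 6] ∈ F_7^5.


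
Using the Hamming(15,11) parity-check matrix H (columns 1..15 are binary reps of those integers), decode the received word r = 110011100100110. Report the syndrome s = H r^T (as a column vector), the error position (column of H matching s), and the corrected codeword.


s = (1, 1, 1, 0)^T, error position = 14, corrected codeword c = 110011100100100

Compute s = H r^T mod 2 one row at a time:
  s_1 = 0 + 0 + 1 + 0 + 0 + 1 + 1 + 0 = 3 ≡ 1 (mod 2).
  s_2 = 0 + 1 + 1 + 1 + 0 + 1 + 1 + 0 = 5 ≡ 1 (mod 2).
  s_3 = 1 + 0 + 1 + 1 + 1 + 0 + 1 + 0 = 5 ≡ 1 (mod 2).
  s_4 = 1 + 0 + 1 + 1 + 0 + 0 + 1 + 0 = 4 ≡ 0 (mod 2).
s = (1, 1, 1, 0)^T — this equals column 14 of H (binary 1110), so error is at position 14.
Correct: flip bit 14 of r = 110011100100110 to get c = 110011100100100.


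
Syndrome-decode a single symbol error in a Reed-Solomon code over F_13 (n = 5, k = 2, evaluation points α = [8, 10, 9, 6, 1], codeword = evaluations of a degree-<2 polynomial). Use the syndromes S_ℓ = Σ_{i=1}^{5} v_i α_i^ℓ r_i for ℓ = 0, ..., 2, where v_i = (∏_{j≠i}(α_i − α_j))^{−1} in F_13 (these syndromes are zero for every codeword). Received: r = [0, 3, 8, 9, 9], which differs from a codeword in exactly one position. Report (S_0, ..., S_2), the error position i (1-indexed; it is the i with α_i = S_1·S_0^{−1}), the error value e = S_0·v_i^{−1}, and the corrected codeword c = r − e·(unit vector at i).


S = (9, 2, 12), error at position 4, error magnitude e = 12, c = [0, 3, 8, 10, 9].

Step 1: column multipliers v_i = (∏_{j≠i}(α_i − α_j))^{−1} mod 13.
  i = 1 (α = 8): (8−10)(8−9)(8−6)(8−1) = (−2)·(−1)·2·7 = 28 ≡ 2, so v_1 = 2^{−1} = 7 (mod 13).
  i = 2 (α = 10): (10−8)(10−9)(10−6)(10−1) = 2·1·4·9 = 72 ≡ 7, so v_2 = 7^{−1} = 2 (mod 13).
  i = 3 (α = 9): (9−8)(9−10)(9−6)(9−1) = 1·(−1)·3·8 = −24 ≡ 2, so v_3 = 2^{−1} = 7 (mod 13).
  i = 4 (α = 6): (6−8)(6−10)(6−9)(6−1) = (−2)·(−4)·(−3)·5 = −120 ≡ 10, so v_4 = 10^{−1} = 4 (mod 13).
  i = 5 (α = 1): (1−8)(1−10)(1−9)(1−6) = (−7)·(−9)·(−8)·(−5) = 2520 ≡ 11, so v_5 = 11^{−1} = 6 (mod 13).
  v = [7, 2, 7, 4, 6].
Step 2: syndromes of r = [0, 3, 8, 9, 9] (all sums mod 13).
  S_0 = Σ v_i r_i = 7·0 + 2·3 + 7·8 + 4·9 + 6·9 = 152 ≡ 9.
  S_1 = Σ v_i α_i r_i = 7·8·0 + 2·10·3 + 7·9·8 + 4·6·9 + 6·1·9 = 834 ≡ 2.
  α_i^2 mod 13 = [12, 9, 3, 10, 1].
  S_2 = Σ v_i α_i^2 r_i = 7·12·0 + 2·9·3 + 7·3·8 + 4·10·9 + 6·1·9 = 636 ≡ 12.
  S = (9, 2, 12) ≠ 0, so r is not a codeword (an error is present).
Step 3: locate the error. For a single error e at position i, S_ℓ = v_i·e·α_i^ℓ, so α_err = S_1/S_0.
  S_0^{−1} = 9^{−1} = 3 (mod 13), so α_err = 2·3 = 6 ≡ 6 = α_4. Error position i = 4.
  Consistency check: S_2/S_1 = 12·7 = 84 ≡ 6 = α_err ✓ (single-error assumption holds).
Step 4: error magnitude e = S_0/v_4 = S_0·∏_{j≠4}(α_4 − α_j) = 9·10 = 90 ≡ 12 (mod 13).
Step 5: correct position 4: c_4 = r_4 − e = 9 − 12 ≡ 10 (mod 13). Hence c = [0, 3, 8, 10, 9].
  Check: interpolating c through the α_i gives m(x) = 1 + 8·x (degree < 2) with m(α_i) = c_i for every i, so c is indeed a codeword.


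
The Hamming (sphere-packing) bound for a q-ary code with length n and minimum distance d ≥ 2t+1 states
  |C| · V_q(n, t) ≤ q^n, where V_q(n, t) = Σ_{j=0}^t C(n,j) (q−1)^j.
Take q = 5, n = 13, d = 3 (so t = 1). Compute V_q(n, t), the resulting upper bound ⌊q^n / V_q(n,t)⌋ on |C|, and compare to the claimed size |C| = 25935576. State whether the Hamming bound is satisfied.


V_q(n, t) = 53, q^n = 1220703125, Hamming bound = 23032134, |C| = 25935576 > bound (violated).

Step 1: Compute V_q(n, t) = Σ_{j=0}^1 C(n, j) (q−1)^j.
  j = 0: C(13,0)·(4)^0 = 1·1 = 1.
  j = 1: C(13,1)·(4)^1 = 13·4 = 52.
  V_q(n, t) = 1 + 52 = 53.
Step 2: q^n = 5^13 = 1220703125.
Step 3: Hamming bound ⌊q^n / V_q(n,t)⌋ = ⌊1220703125/53⌋ = 23032134.
Step 4: Compare |C| = 25935576 to 23032134: violated.
The claimed |C| lies above the Hamming bound, so no 5-ary code of length 13 with d ≥ 3 can have 25935576 codewords.


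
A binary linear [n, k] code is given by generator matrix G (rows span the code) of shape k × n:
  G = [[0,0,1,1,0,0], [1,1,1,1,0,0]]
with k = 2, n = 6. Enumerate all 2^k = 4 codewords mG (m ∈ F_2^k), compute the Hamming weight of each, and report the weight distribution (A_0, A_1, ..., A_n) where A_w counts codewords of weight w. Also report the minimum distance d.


Weight distribution: A_0 = 1, A_2 = 2, A_4 = 1. Minimum distance d = 2.

Enumerate all 2^2 = 4 messages m ∈ F_2^2.
For each, compute codeword c = mG in F_2^6, then tally its weight.
  m = 00 → c = 000000, weight = 0.
  m = 10 → c = 001100, weight = 2.
  m = 01 → c = 111100, weight = 4.
  m = 11 → c = 110000, weight = 2.
Tally weights:
  weight 0: 1 codewords.
  weight 2: 2 codewords.
  weight 4: 1 codewords.
Minimum distance d = smallest w > 0 with A_w > 0 = 2.
Sanity: Σ A_w = 4 = 2^2 = 4 ✓.


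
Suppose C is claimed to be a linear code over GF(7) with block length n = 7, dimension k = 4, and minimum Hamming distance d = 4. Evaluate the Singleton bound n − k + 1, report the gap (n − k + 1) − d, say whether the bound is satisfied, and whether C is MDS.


Singleton RHS = n − k + 1 = 4, slack = 0, bound satisfied, MDS.

Singleton bound: d ≤ n − k + 1.
Here n = 7, k = 4, so n − k + 1 = 4.
Given d = 4, check d ≤ 4: YES.
Slack = (n − k + 1) − d = 0.
The code is MDS (slack = 0).
Description: the claimed parameters are [7, 4, 4]_7; such a code would be MDS (meets Singleton bound).


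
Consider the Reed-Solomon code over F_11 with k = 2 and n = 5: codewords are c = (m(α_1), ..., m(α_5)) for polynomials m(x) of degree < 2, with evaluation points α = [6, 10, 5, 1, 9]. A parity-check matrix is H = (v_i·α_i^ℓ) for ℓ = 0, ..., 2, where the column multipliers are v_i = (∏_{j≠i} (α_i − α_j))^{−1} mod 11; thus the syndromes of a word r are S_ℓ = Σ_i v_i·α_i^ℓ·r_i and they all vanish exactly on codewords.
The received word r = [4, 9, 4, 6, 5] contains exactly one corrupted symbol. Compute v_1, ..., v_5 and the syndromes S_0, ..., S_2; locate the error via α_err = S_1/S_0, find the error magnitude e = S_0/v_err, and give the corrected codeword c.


S = (6, 8, 7), error at position 3, error magnitude e = 4, c = [4, 9, 0, 6, 5].

Step 1: column multipliers v_i = (∏_{j≠i}(α_i − α_j))^{−1} mod 11.
  i = 1 (α = 6): (6−10)(6−5)(6−1)(6−9) = (−4)·1·5·(−3) = 60 ≡ 5, so v_1 = 5^{−1} = 9 (mod 11).
  i = 2 (α = 10): (10−6)(10−5)(10−1)(10−9) = 4·5·9·1 = 180 ≡ 4, so v_2 = 4^{−1} = 3 (mod 11).
  i = 3 (α = 5): (5−6)(5−10)(5−1)(5−9) = (−1)·(−5)·4·(−4) = −80 ≡ 8, so v_3 = 8^{−1} = 7 (mod 11).
  i = 4 (α = 1): (1−6)(1−10)(1−5)(1−9) = (−5)·(−9)·(−4)·(−8) = 1440 ≡ 10, so v_4 = 10^{−1} = 10 (mod 11).
  i = 5 (α = 9): (9−6)(9−10)(9−5)(9−1) = 3·(−1)·4·8 = −96 ≡ 3, so v_5 = 3^{−1} = 4 (mod 11).
  v = [9, 3, 7, 10, 4].
Step 2: syndromes of r = [4, 9, 4, 6, 5] (all sums mod 11).
  S_0 = Σ v_i r_i = 9·4 + 3·9 + 7·4 + 10·6 + 4·5 = 171 ≡ 6.
  S_1 = Σ v_i α_i r_i = 9·6·4 + 3·10·9 + 7·5·4 + 10·1·6 + 4·9·5 = 866 ≡ 8.
  α_i^2 mod 11 = [3, 1, 3, 1, 4].
  S_2 = Σ v_i α_i^2 r_i = 9·3·4 + 3·1·9 + 7·3·4 + 10·1·6 + 4·4·5 = 359 ≡ 7.
  S = (6, 8, 7) ≠ 0, so r is not a codeword (an error is present).
Step 3: locate the error. For a single error e at position i, S_ℓ = v_i·e·α_i^ℓ, so α_err = S_1/S_0.
  S_0^{−1} = 6^{−1} = 2 (mod 11), so α_err = 8·2 = 16 ≡ 5 = α_3. Error position i = 3.
  Consistency check: S_2/S_1 = 7·7 = 49 ≡ 5 = α_err ✓ (single-error assumption holds).
Step 4: error magnitude e = S_0/v_3 = S_0·∏_{j≠3}(α_3 − α_j) = 6·8 = 48 ≡ 4 (mod 11).
Step 5: correct position 3: c_3 = r_3 − e = 4 − 4 ≡ 0 (mod 11). Hence c = [4, 9, 0, 6, 5].
  Check: interpolating c through the α_i gives m(x) = 2 + 4·x (degree < 2) with m(α_i) = c_i for every i, so c is indeed a codeword.


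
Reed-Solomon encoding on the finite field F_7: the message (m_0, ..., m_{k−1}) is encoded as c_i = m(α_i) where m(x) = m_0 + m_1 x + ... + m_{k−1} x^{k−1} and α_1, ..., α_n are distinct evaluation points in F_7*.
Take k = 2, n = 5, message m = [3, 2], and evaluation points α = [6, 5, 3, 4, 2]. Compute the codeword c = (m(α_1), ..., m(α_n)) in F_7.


c = [1, 6, 2, 4, 0]

Message polynomial: m(x) = 3 + 2·x (mod 7).
For each evaluation point α_i, compute m(α_i) mod 7:
  α_1 = 6: Horner steps 2 → 1, so m(6) = 1.
  α_2 = 5: Horner steps 2 → 6, so m(5) = 6.
  α_3 = 3: Horner steps 2 → 2, so m(3) = 2.
  α_4 = 4: Horner steps 2 → 4, so m(4) = 4.
  α_5 = 2: Horner steps 2 → 0, so m(2) = 0.
Codeword c = [1, 6, 2, 4, 0] ∈ F_7^5.


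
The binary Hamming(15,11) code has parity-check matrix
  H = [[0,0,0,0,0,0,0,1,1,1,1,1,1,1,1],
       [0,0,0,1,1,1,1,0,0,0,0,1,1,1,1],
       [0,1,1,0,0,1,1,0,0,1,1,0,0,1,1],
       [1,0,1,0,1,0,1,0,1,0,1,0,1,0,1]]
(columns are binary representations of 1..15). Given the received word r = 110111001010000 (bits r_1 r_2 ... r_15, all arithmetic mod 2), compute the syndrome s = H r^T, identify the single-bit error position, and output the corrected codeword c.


s = (0, 1, 1, 0)^T, error position = 6, corrected codeword c = 110110001010000

Compute s = H r^T mod 2 one row at a time:
  s_1 = 0 + 1 + 0 + 1 + 0 + 0 + 0 + 0 = 2 ≡ 0 (mod 2).
  s_2 = 1 + 1 + 1 + 0 + 0 + 0 + 0 + 0 = 3 ≡ 1 (mod 2).
  s_3 = 1 + 0 + 1 + 0 + 0 + 1 + 0 + 0 = 3 ≡ 1 (mod 2).
  s_4 = 1 + 0 + 1 + 0 + 1 + 1 + 0 + 0 = 4 ≡ 0 (mod 2).
s = (0, 1, 1, 0)^T — this equals column 6 of H (binary 0110), so error is at position 6.
Correct: flip bit 6 of r = 110111001010000 to get c = 110110001010000.


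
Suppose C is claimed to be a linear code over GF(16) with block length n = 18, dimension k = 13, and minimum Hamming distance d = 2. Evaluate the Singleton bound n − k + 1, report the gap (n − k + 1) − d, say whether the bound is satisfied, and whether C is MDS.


Singleton RHS = n − k + 1 = 6, slack = 4, bound satisfied, not MDS.

Singleton bound: d ≤ n − k + 1.
Here n = 18, k = 13, so n − k + 1 = 6.
Given d = 2, check d ≤ 6: YES.
Slack = (n − k + 1) − d = 4.
The code is NOT MDS (slack = 4 > 0).
Description: the claimed parameters are [18, 13, 2]_16; such a code would be non-MDS.


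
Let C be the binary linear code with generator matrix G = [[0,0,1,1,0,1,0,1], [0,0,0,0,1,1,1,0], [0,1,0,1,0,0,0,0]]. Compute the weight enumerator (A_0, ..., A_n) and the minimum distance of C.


Weight distribution: A_0 = 1, A_2 = 1, A_3 = 1, A_4 = 2, A_5 = 3. Minimum distance d = 2.

Enumerate all 2^3 = 8 messages m ∈ F_2^3.
For each, compute codeword c = mG in F_2^8, then tally its weight.
  m = 000 → c = 00000000, weight = 0.
  m = 100 → c = 00110101, weight = 4.
  m = 010 → c = 00001110, weight = 3.
  m = 110 → c = 00111011, weight = 5.
  m = 001 → c = 01010000, weight = 2.
  m = 101 → c = 01100101, weight = 4.
  m = 011 → c = 01011110, weight = 5.
  m = 111 → c = 01101011, weight = 5.
Tally weights:
  weight 0: 1 codewords.
  weight 2: 1 codewords.
  weight 3: 1 codewords.
  weight 4: 2 codewords.
  weight 5: 3 codewords.
Minimum distance d = smallest w > 0 with A_w > 0 = 2.
Sanity: Σ A_w = 8 = 2^3 = 8 ✓.


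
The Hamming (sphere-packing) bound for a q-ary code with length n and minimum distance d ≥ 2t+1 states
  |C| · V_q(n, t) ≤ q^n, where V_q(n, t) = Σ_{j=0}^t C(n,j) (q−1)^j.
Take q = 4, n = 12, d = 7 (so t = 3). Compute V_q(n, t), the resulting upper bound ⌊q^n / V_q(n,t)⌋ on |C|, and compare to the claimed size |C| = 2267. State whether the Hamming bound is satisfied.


V_q(n, t) = 6571, q^n = 16777216, Hamming bound = 2553, |C| = 2267 ≤ bound (satisfied).

Step 1: Compute V_q(n, t) = Σ_{j=0}^3 C(n, j) (q−1)^j.
  j = 0: C(12,0)·(3)^0 = 1·1 = 1.
  j = 1: C(12,1)·(3)^1 = 12·3 = 36.
  j = 2: C(12,2)·(3)^2 = 66·9 = 594.
  j = 3: C(12,3)·(3)^3 = 220·27 = 5940.
  V_q(n, t) = 1 + 36 + 594 + 5940 = 6571.
Step 2: q^n = 4^12 = 16777216.
Step 3: Hamming bound ⌊q^n / V_q(n,t)⌋ = ⌊16777216/6571⌋ = 2553.
Step 4: Compare |C| = 2267 to 2553: satisfied.
The claimed |C| lies below the Hamming bound.


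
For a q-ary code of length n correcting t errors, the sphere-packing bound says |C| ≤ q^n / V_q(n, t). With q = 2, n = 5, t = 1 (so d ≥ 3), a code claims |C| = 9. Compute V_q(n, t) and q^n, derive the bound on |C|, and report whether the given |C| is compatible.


V_q(n, t) = 6, q^n = 32, Hamming bound = 5, |C| = 9 > bound (violated).

Step 1: Compute V_q(n, t) = Σ_{j=0}^1 C(n, j) (q−1)^j.
  j = 0: C(5,0)·(1)^0 = 1·1 = 1.
  j = 1: C(5,1)·(1)^1 = 5·1 = 5.
  V_q(n, t) = 1 + 5 = 6.
Step 2: q^n = 2^5 = 32.
Step 3: Hamming bound ⌊q^n / V_q(n,t)⌋ = ⌊32/6⌋ = 5.
Step 4: Compare |C| = 9 to 5: violated.
The claimed |C| lies above the Hamming bound, so no 2-ary code of length 5 with d ≥ 3 can have 9 codewords.


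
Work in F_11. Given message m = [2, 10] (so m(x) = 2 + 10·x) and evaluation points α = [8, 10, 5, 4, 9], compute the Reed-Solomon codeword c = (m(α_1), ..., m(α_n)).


c = [5, 3, 8, 9, 4]

Message polynomial: m(x) = 2 + 10·x (mod 11).
For each evaluation point α_i, compute m(α_i) mod 11:
  α_1 = 8: Horner steps 10 → 5, so m(8) = 5.
  α_2 = 10: Horner steps 10 → 3, so m(10) = 3.
  α_3 = 5: Horner steps 10 → 8, so m(5) = 8.
  α_4 = 4: Horner steps 10 → 9, so m(4) = 9.
  α_5 = 9: Horner steps 10 → 4, so m(9) = 4.
Codeword c = [5, 3, 8, 9, 4] ∈ F_11^5.


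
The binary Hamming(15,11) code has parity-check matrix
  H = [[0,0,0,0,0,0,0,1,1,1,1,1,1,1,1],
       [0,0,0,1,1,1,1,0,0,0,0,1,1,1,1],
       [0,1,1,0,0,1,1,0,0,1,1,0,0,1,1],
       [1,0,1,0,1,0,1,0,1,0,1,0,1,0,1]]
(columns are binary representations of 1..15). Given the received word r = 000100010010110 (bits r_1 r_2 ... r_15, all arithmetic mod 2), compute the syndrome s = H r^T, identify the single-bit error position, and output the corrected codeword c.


s = (0, 1, 0, 0)^T, error position = 4, corrected codeword c = 000000010010110

Compute s = H r^T mod 2 one row at a time:
  s_1 = 1 + 0 + 0 + 1 + 0 + 1 + 1 + 0 = 4 ≡ 0 (mod 2).
  s_2 = 1 + 0 + 0 + 0 + 0 + 1 + 1 + 0 = 3 ≡ 1 (mod 2).
  s_3 = 0 + 0 + 0 + 0 + 0 + 1 + 1 + 0 = 2 ≡ 0 (mod 2).
  s_4 = 0 + 0 + 0 + 0 + 0 + 1 + 1 + 0 = 2 ≡ 0 (mod 2).
s = (0, 1, 0, 0)^T — this equals column 4 of H (binary 0100), so error is at position 4.
Correct: flip bit 4 of r = 000100010010110 to get c = 000000010010110.


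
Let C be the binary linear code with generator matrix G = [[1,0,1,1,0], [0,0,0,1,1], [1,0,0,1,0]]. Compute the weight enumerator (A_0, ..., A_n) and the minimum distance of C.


Weight distribution: A_0 = 1, A_1 = 1, A_2 = 3, A_3 = 3. Minimum distance d = 1.

Enumerate all 2^3 = 8 messages m ∈ F_2^3.
For each, compute codeword c = mG in F_2^5, then tally its weight.
  m = 000 → c = 00000, weight = 0.
  m = 100 → c = 10110, weight = 3.
  m = 010 → c = 00011, weight = 2.
  m = 110 → c = 10101, weight = 3.
  m = 001 → c = 10010, weight = 2.
  m = 101 → c = 00100, weight = 1.
  m = 011 → c = 10001, weight = 2.
  m = 111 → c = 00111, weight = 3.
Tally weights:
  weight 0: 1 codewords.
  weight 1: 1 codewords.
  weight 2: 3 codewords.
  weight 3: 3 codewords.
Minimum distance d = smallest w > 0 with A_w > 0 = 1.
Sanity: Σ A_w = 8 = 2^3 = 8 ✓.


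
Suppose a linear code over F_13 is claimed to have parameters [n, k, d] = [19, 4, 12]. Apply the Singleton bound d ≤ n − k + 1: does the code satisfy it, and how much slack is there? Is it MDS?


Singleton RHS = n − k + 1 = 16, slack = 4, bound satisfied, not MDS.

Singleton bound: d ≤ n − k + 1.
Here n = 19, k = 4, so n − k + 1 = 16.
Given d = 12, check d ≤ 16: YES.
Slack = (n − k + 1) − d = 4.
The code is NOT MDS (slack = 4 > 0).
Description: the claimed parameters are [19, 4, 12]_13; such a code would be non-MDS.


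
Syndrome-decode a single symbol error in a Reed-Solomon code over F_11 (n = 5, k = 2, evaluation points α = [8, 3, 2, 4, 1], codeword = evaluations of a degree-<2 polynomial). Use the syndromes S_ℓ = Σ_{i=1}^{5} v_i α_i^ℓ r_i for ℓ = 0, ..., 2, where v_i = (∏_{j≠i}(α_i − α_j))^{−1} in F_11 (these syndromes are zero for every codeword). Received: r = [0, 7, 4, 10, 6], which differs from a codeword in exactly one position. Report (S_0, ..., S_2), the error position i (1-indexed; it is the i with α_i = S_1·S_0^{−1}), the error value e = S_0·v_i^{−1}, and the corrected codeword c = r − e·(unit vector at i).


S = (3, 3, 3), error at position 5, error magnitude e = 5, c = [0, 7, 4, 10, 1].

Step 1: column multipliers v_i = (∏_{j≠i}(α_i − α_j))^{−1} mod 11.
  i = 1 (α = 8): (8−3)(8−2)(8−4)(8−1) = 5·6·4·7 = 840 ≡ 4, so v_1 = 4^{−1} = 3 (mod 11).
  i = 2 (α = 3): (3−8)(3−2)(3−4)(3−1) = (−5)·1·(−1)·2 = 10 ≡ 10, so v_2 = 10^{−1} = 10 (mod 11).
  i = 3 (α = 2): (2−8)(2−3)(2−4)(2−1) = (−6)·(−1)·(−2)·1 = −12 ≡ 10, so v_3 = 10^{−1} = 10 (mod 11).
  i = 4 (α = 4): (4−8)(4−3)(4−2)(4−1) = (−4)·1·2·3 = −24 ≡ 9, so v_4 = 9^{−1} = 5 (mod 11).
  i = 5 (α = 1): (1−8)(1−3)(1−2)(1−4) = (−7)·(−2)·(−1)·(−3) = 42 ≡ 9, so v_5 = 9^{−1} = 5 (mod 11).
  v = [3, 10, 10, 5, 5].
Step 2: syndromes of r = [0, 7, 4, 10, 6] (all sums mod 11).
  S_0 = Σ v_i r_i = 3·0 + 10·7 + 10·4 + 5·10 + 5·6 = 190 ≡ 3.
  S_1 = Σ v_i α_i r_i = 3·8·0 + 10·3·7 + 10·2·4 + 5·4·10 + 5·1·6 = 520 ≡ 3.
  α_i^2 mod 11 = [9, 9, 4, 5, 1].
  S_2 = Σ v_i α_i^2 r_i = 3·9·0 + 10·9·7 + 10·4·4 + 5·5·10 + 5·1·6 = 1070 ≡ 3.
  S = (3, 3, 3) ≠ 0, so r is not a codeword (an error is present).
Step 3: locate the error. For a single error e at position i, S_ℓ = v_i·e·α_i^ℓ, so α_err = S_1/S_0.
  S_0^{−1} = 3^{−1} = 4 (mod 11), so α_err = 3·4 = 12 ≡ 1 = α_5. Error position i = 5.
  Consistency check: S_2/S_1 = 3·4 = 12 ≡ 1 = α_err ✓ (single-error assumption holds).
Step 4: error magnitude e = S_0/v_5 = S_0·∏_{j≠5}(α_5 − α_j) = 3·9 = 27 ≡ 5 (mod 11).
Step 5: correct position 5: c_5 = r_5 − e = 6 − 5 ≡ 1 (mod 11). Hence c = [0, 7, 4, 10, 1].
  Check: interpolating c through the α_i gives m(x) = 9 + 3·x (degree < 2) with m(α_i) = c_i for every i, so c is indeed a codeword.


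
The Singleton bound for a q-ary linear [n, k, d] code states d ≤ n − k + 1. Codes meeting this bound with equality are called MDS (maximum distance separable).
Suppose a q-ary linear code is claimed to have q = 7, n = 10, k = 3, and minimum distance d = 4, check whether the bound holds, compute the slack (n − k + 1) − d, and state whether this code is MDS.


Singleton RHS = n − k + 1 = 8, slack = 4, bound satisfied, not MDS.

Singleton bound: d ≤ n − k + 1.
Here n = 10, k = 3, so n − k + 1 = 8.
Given d = 4, check d ≤ 8: YES.
Slack = (n − k + 1) − d = 4.
The code is NOT MDS (slack = 4 > 0).
Description: the claimed parameters are [10, 3, 4]_7; such a code would be non-MDS.


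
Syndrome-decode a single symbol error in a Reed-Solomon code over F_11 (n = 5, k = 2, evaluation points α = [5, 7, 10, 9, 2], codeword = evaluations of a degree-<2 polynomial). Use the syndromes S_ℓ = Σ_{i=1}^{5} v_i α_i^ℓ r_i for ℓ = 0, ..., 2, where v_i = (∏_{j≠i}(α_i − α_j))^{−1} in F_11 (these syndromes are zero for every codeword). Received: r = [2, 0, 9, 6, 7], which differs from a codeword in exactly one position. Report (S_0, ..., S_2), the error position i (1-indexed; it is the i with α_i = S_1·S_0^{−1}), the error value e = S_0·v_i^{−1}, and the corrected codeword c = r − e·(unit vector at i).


S = (8, 7, 2), error at position 1, error magnitude e = 8, c = [5, 0, 9, 6, 7].

Step 1: column multipliers v_i = (∏_{j≠i}(α_i − α_j))^{−1} mod 11.
  i = 1 (α = 5): (5−7)(5−10)(5−9)(5−2) = (−2)·(−5)·(−4)·3 = −120 ≡ 1, so v_1 = 1^{−1} = 1 (mod 11).
  i = 2 (α = 7): (7−5)(7−10)(7−9)(7−2) = 2·(−3)·(−2)·5 = 60 ≡ 5, so v_2 = 5^{−1} = 9 (mod 11).
  i = 3 (α = 10): (10−5)(10−7)(10−9)(10−2) = 5·3·1·8 = 120 ≡ 10, so v_3 = 10^{−1} = 10 (mod 11).
  i = 4 (α = 9): (9−5)(9−7)(9−10)(9−2) = 4·2·(−1)·7 = −56 ≡ 10, so v_4 = 10^{−1} = 10 (mod 11).
  i = 5 (α = 2): (2−5)(2−7)(2−10)(2−9) = (−3)·(−5)·(−8)·(−7) = 840 ≡ 4, so v_5 = 4^{−1} = 3 (mod 11).
  v = [1, 9, 10, 10, 3].
Step 2: syndromes of r = [2, 0, 9, 6, 7] (all sums mod 11).
  S_0 = Σ v_i r_i = 1·2 + 9·0 + 10·9 + 10·6 + 3·7 = 173 ≡ 8.
  S_1 = Σ v_i α_i r_i = 1·5·2 + 9·7·0 + 10·10·9 + 10·9·6 + 3·2·7 = 1492 ≡ 7.
  α_i^2 mod 11 = [3, 5, 1, 4, 4].
  S_2 = Σ v_i α_i^2 r_i = 1·3·2 + 9·5·0 + 10·1·9 + 10·4·6 + 3·4·7 = 420 ≡ 2.
  S = (8, 7, 2) ≠ 0, so r is not a codeword (an error is present).
Step 3: locate the error. For a single error e at position i, S_ℓ = v_i·e·α_i^ℓ, so α_err = S_1/S_0.
  S_0^{−1} = 8^{−1} = 7 (mod 11), so α_err = 7·7 = 49 ≡ 5 = α_1. Error position i = 1.
  Consistency check: S_2/S_1 = 2·8 = 16 ≡ 5 = α_err ✓ (single-error assumption holds).
Step 4: error magnitude e = S_0/v_1 = S_0·∏_{j≠1}(α_1 − α_j) = 8·1 = 8 ≡ 8 (mod 11).
Step 5: correct position 1: c_1 = r_1 − e = 2 − 8 ≡ 5 (mod 11). Hence c = [5, 0, 9, 6, 7].
  Check: interpolating c through the α_i gives m(x) = 1 + 3·x (degree < 2) with m(α_i) = c_i for every i, so c is indeed a codeword.


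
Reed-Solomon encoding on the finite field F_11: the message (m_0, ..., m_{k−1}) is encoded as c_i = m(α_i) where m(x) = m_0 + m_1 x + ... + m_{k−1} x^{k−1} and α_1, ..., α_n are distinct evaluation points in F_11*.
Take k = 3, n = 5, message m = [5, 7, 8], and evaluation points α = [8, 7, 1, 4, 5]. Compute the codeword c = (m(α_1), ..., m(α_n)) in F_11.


c = [1, 6, 9, 7, 9]

Message polynomial: m(x) = 5 + 7·x + 8·x^2 (mod 11).
For each evaluation point α_i, compute m(α_i) mod 11:
  α_1 = 8: Horner steps 8 → 5 → 1, so m(8) = 1.
  α_2 = 7: Horner steps 8 → 8 → 6, so m(7) = 6.
  α_3 = 1: Horner steps 8 → 4 → 9, so m(1) = 9.
  α_4 = 4: Horner steps 8 → 6 → 7, so m(4) = 7.
  α_5 = 5: Horner steps 8 → 3 → 9, so m(5) = 9.
Codeword c = [1, 6, 9, 7, 9] ∈ F_11^5.


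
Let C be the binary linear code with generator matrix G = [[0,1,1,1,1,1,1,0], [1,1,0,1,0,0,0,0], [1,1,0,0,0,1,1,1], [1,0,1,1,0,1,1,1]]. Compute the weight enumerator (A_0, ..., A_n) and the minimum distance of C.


Weight distribution: A_0 = 1, A_2 = 1, A_3 = 4, A_4 = 3, A_5 = 4, A_6 = 3. Minimum distance d = 2.

Enumerate all 2^4 = 16 messages m ∈ F_2^4.
For each, compute codeword c = mG in F_2^8, then tally its weight.
  m = 0000 → c = 00000000, weight = 0.
  m = 1000 → c = 01111110, weight = 6.
  m = 0100 → c = 11010000, weight = 3.
  m = 1100 → c = 10101110, weight = 5.
  m = 0010 → c = 11000111, weight = 5.
  m = 1010 → c = 10111001, weight = 5.
  m = 0110 → c = 00010111, weight = 4.
  m = 1110 → c = 01101001, weight = 4.
  m = 0001 → c = 10110111, weight = 6.
  m = 1001 → c = 11001001, weight = 4.
  m = 0101 → c = 01100111, weight = 5.
  m = 1101 → c = 00011001, weight = 3.
  m = 0011 → c = 01110000, weight = 3.
  m = 1011 → c = 00001110, weight = 3.
  m = 0111 → c = 10100000, weight = 2.
  m = 1111 → c = 11011110, weight = 6.
Tally weights:
  weight 0: 1 codewords.
  weight 2: 1 codewords.
  weight 3: 4 codewords.
  weight 4: 3 codewords.
  weight 5: 4 codewords.
  weight 6: 3 codewords.
Minimum distance d = smallest w > 0 with A_w > 0 = 2.
Sanity: Σ A_w = 16 = 2^4 = 16 ✓.


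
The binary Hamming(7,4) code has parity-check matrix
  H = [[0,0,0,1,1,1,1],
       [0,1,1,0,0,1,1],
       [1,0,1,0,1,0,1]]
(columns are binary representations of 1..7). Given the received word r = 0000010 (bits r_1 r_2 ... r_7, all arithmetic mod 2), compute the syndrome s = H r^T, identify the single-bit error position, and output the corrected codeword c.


s = (1, 1, 0)^T, error position = 6, corrected codeword c = 0000000

Compute s = H r^T mod 2 one row at a time:
  s_1 = 0 + 0 + 1 + 0 = 1 ≡ 1 (mod 2).
  s_2 = 0 + 0 + 1 + 0 = 1 ≡ 1 (mod 2).
  s_3 = 0 + 0 + 0 + 0 = 0 ≡ 0 (mod 2).
s = (1, 1, 0)^T — this equals column 6 of H (binary 110), so error is at position 6.
Correct: flip bit 6 of r = 0000010 to get c = 0000000.


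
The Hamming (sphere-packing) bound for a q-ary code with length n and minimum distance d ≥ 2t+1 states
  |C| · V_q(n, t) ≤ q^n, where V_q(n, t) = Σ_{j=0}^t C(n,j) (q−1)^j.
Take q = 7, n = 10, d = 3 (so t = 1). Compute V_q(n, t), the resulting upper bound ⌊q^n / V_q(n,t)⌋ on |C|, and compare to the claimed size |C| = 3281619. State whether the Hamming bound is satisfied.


V_q(n, t) = 61, q^n = 282475249, Hamming bound = 4630741, |C| = 3281619 ≤ bound (satisfied).

Step 1: Compute V_q(n, t) = Σ_{j=0}^1 C(n, j) (q−1)^j.
  j = 0: C(10,0)·(6)^0 = 1·1 = 1.
  j = 1: C(10,1)·(6)^1 = 10·6 = 60.
  V_q(n, t) = 1 + 60 = 61.
Step 2: q^n = 7^10 = 282475249.
Step 3: Hamming bound ⌊q^n / V_q(n,t)⌋ = ⌊282475249/61⌋ = 4630741.
Step 4: Compare |C| = 3281619 to 4630741: satisfied.
The claimed |C| lies below the Hamming bound.


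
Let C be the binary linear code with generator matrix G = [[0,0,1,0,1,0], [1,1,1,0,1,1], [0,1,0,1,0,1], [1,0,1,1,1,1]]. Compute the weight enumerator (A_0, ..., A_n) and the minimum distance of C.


Weight distribution: A_0 = 1, A_1 = 1, A_2 = 4, A_3 = 4, A_4 = 3, A_5 = 3. Minimum distance d = 1.

Enumerate all 2^4 = 16 messages m ∈ F_2^4.
For each, compute codeword c = mG in F_2^6, then tally its weight.
  m = 0000 → c = 000000, weight = 0.
  m = 1000 → c = 001010, weight = 2.
  m = 0100 → c = 111011, weight = 5.
  m = 1100 → c = 110001, weight = 3.
  m = 0010 → c = 010101, weight = 3.
  m = 1010 → c = 011111, weight = 5.
  m = 0110 → c = 101110, weight = 4.
  m = 1110 → c = 100100, weight = 2.
  m = 0001 → c = 101111, weight = 5.
  m = 1001 → c = 100101, weight = 3.
  m = 0101 → c = 010100, weight = 2.
  m = 1101 → c = 011110, weight = 4.
  m = 0011 → c = 111010, weight = 4.
  m = 1011 → c = 110000, weight = 2.
  m = 0111 → c = 000001, weight = 1.
  m = 1111 → c = 001011, weight = 3.
Tally weights:
  weight 0: 1 codewords.
  weight 1: 1 codewords.
  weight 2: 4 codewords.
  weight 3: 4 codewords.
  weight 4: 3 codewords.
  weight 5: 3 codewords.
Minimum distance d = smallest w > 0 with A_w > 0 = 1.
Sanity: Σ A_w = 16 = 2^4 = 16 ✓.
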